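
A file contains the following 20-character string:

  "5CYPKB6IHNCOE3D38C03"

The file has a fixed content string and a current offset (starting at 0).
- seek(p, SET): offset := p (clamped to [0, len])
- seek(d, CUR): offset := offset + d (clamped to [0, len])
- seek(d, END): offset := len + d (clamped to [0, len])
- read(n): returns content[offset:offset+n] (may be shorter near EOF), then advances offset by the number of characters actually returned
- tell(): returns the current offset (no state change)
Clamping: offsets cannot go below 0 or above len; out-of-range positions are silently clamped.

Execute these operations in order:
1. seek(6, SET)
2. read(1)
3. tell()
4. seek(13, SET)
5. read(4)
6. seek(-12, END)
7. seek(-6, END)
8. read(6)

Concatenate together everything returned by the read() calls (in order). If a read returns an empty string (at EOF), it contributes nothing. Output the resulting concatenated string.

After 1 (seek(6, SET)): offset=6
After 2 (read(1)): returned '6', offset=7
After 3 (tell()): offset=7
After 4 (seek(13, SET)): offset=13
After 5 (read(4)): returned '3D38', offset=17
After 6 (seek(-12, END)): offset=8
After 7 (seek(-6, END)): offset=14
After 8 (read(6)): returned 'D38C03', offset=20

Answer: 63D38D38C03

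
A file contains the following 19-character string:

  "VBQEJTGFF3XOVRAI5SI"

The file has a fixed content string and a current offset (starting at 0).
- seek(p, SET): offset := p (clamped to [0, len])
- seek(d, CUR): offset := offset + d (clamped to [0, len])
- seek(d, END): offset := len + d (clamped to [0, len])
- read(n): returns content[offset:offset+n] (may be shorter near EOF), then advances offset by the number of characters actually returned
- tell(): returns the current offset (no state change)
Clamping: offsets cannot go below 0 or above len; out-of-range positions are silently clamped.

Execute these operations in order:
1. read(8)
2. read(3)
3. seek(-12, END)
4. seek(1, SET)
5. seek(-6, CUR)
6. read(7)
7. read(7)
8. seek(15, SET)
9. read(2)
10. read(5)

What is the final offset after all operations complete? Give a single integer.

Answer: 19

Derivation:
After 1 (read(8)): returned 'VBQEJTGF', offset=8
After 2 (read(3)): returned 'F3X', offset=11
After 3 (seek(-12, END)): offset=7
After 4 (seek(1, SET)): offset=1
After 5 (seek(-6, CUR)): offset=0
After 6 (read(7)): returned 'VBQEJTG', offset=7
After 7 (read(7)): returned 'FF3XOVR', offset=14
After 8 (seek(15, SET)): offset=15
After 9 (read(2)): returned 'I5', offset=17
After 10 (read(5)): returned 'SI', offset=19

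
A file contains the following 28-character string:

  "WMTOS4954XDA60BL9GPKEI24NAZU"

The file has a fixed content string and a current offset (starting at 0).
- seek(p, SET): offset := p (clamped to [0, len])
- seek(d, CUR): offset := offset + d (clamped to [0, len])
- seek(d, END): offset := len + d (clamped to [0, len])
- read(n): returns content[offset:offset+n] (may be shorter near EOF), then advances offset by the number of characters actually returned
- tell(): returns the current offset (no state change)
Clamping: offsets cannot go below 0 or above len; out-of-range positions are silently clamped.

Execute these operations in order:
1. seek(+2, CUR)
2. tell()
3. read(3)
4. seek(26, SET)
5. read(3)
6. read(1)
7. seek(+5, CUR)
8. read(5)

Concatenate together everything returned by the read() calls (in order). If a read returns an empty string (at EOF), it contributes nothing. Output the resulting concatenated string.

Answer: TOSZU

Derivation:
After 1 (seek(+2, CUR)): offset=2
After 2 (tell()): offset=2
After 3 (read(3)): returned 'TOS', offset=5
After 4 (seek(26, SET)): offset=26
After 5 (read(3)): returned 'ZU', offset=28
After 6 (read(1)): returned '', offset=28
After 7 (seek(+5, CUR)): offset=28
After 8 (read(5)): returned '', offset=28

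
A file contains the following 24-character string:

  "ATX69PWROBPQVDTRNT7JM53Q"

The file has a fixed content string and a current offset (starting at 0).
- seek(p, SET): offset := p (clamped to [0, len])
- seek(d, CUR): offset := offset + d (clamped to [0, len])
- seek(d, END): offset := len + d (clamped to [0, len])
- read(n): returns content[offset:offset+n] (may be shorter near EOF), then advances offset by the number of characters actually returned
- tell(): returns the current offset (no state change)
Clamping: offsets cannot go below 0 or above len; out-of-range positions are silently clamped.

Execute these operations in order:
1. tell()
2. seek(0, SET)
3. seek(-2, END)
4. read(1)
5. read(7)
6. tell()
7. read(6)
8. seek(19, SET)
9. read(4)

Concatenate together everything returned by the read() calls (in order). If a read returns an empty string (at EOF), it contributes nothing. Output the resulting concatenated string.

After 1 (tell()): offset=0
After 2 (seek(0, SET)): offset=0
After 3 (seek(-2, END)): offset=22
After 4 (read(1)): returned '3', offset=23
After 5 (read(7)): returned 'Q', offset=24
After 6 (tell()): offset=24
After 7 (read(6)): returned '', offset=24
After 8 (seek(19, SET)): offset=19
After 9 (read(4)): returned 'JM53', offset=23

Answer: 3QJM53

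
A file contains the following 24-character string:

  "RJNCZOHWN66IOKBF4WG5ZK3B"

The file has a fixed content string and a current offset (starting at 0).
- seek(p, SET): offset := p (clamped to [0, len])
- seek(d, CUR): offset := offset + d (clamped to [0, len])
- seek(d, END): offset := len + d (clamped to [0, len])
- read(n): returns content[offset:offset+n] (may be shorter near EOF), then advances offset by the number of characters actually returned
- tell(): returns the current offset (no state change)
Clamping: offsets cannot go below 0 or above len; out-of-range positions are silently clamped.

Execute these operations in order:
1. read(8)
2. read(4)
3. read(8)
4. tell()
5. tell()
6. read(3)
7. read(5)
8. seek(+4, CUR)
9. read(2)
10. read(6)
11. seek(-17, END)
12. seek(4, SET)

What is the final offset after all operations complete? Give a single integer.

After 1 (read(8)): returned 'RJNCZOHW', offset=8
After 2 (read(4)): returned 'N66I', offset=12
After 3 (read(8)): returned 'OKBF4WG5', offset=20
After 4 (tell()): offset=20
After 5 (tell()): offset=20
After 6 (read(3)): returned 'ZK3', offset=23
After 7 (read(5)): returned 'B', offset=24
After 8 (seek(+4, CUR)): offset=24
After 9 (read(2)): returned '', offset=24
After 10 (read(6)): returned '', offset=24
After 11 (seek(-17, END)): offset=7
After 12 (seek(4, SET)): offset=4

Answer: 4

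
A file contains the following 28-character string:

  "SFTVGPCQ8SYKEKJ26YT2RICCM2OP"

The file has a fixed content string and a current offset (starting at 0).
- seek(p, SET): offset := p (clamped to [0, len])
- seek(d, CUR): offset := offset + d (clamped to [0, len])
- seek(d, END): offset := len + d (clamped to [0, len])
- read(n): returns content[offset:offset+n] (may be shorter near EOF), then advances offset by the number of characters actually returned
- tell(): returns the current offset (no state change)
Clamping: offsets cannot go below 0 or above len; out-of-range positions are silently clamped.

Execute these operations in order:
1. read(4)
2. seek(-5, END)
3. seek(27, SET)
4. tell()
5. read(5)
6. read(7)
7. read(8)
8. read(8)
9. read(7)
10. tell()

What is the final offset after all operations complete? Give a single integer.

Answer: 28

Derivation:
After 1 (read(4)): returned 'SFTV', offset=4
After 2 (seek(-5, END)): offset=23
After 3 (seek(27, SET)): offset=27
After 4 (tell()): offset=27
After 5 (read(5)): returned 'P', offset=28
After 6 (read(7)): returned '', offset=28
After 7 (read(8)): returned '', offset=28
After 8 (read(8)): returned '', offset=28
After 9 (read(7)): returned '', offset=28
After 10 (tell()): offset=28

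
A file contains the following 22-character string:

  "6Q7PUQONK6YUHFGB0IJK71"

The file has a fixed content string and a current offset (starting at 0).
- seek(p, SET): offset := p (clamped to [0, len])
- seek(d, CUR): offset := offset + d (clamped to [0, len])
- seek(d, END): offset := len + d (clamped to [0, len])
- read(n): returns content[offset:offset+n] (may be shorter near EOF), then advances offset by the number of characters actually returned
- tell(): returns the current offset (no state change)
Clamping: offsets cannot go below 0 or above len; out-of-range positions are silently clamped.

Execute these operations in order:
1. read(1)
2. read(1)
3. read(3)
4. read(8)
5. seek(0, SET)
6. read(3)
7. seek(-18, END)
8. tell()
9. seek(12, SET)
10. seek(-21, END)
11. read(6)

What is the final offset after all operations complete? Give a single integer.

After 1 (read(1)): returned '6', offset=1
After 2 (read(1)): returned 'Q', offset=2
After 3 (read(3)): returned '7PU', offset=5
After 4 (read(8)): returned 'QONK6YUH', offset=13
After 5 (seek(0, SET)): offset=0
After 6 (read(3)): returned '6Q7', offset=3
After 7 (seek(-18, END)): offset=4
After 8 (tell()): offset=4
After 9 (seek(12, SET)): offset=12
After 10 (seek(-21, END)): offset=1
After 11 (read(6)): returned 'Q7PUQO', offset=7

Answer: 7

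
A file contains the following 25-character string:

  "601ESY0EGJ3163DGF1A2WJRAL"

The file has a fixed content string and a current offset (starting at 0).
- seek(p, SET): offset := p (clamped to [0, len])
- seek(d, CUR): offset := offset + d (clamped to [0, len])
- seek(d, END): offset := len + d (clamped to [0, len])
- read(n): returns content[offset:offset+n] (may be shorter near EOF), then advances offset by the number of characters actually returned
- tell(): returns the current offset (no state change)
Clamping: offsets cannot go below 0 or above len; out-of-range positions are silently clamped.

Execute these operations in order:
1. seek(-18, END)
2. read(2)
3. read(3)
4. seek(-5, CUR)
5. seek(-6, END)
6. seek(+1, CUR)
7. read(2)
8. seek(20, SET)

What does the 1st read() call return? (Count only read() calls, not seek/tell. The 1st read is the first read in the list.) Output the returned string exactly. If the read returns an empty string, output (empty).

After 1 (seek(-18, END)): offset=7
After 2 (read(2)): returned 'EG', offset=9
After 3 (read(3)): returned 'J31', offset=12
After 4 (seek(-5, CUR)): offset=7
After 5 (seek(-6, END)): offset=19
After 6 (seek(+1, CUR)): offset=20
After 7 (read(2)): returned 'WJ', offset=22
After 8 (seek(20, SET)): offset=20

Answer: EG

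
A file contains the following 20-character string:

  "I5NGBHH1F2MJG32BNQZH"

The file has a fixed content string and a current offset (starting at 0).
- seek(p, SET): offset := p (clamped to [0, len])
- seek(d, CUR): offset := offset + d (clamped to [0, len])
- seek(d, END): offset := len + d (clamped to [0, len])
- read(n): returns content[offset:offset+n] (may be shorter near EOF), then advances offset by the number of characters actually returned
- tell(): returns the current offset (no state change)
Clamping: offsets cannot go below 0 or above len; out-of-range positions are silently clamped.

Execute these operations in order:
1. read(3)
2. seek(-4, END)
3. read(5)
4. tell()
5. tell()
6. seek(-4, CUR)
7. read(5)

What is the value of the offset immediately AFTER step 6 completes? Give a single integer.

After 1 (read(3)): returned 'I5N', offset=3
After 2 (seek(-4, END)): offset=16
After 3 (read(5)): returned 'NQZH', offset=20
After 4 (tell()): offset=20
After 5 (tell()): offset=20
After 6 (seek(-4, CUR)): offset=16

Answer: 16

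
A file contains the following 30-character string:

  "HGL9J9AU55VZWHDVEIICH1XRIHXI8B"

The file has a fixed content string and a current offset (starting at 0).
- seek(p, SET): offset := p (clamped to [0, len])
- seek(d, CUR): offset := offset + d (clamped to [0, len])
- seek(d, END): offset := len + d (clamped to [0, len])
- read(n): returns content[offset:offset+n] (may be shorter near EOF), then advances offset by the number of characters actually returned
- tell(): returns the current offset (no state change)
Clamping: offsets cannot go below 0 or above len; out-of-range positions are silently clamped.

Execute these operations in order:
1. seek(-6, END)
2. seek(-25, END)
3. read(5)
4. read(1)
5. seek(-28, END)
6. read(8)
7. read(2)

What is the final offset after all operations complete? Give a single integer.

After 1 (seek(-6, END)): offset=24
After 2 (seek(-25, END)): offset=5
After 3 (read(5)): returned '9AU55', offset=10
After 4 (read(1)): returned 'V', offset=11
After 5 (seek(-28, END)): offset=2
After 6 (read(8)): returned 'L9J9AU55', offset=10
After 7 (read(2)): returned 'VZ', offset=12

Answer: 12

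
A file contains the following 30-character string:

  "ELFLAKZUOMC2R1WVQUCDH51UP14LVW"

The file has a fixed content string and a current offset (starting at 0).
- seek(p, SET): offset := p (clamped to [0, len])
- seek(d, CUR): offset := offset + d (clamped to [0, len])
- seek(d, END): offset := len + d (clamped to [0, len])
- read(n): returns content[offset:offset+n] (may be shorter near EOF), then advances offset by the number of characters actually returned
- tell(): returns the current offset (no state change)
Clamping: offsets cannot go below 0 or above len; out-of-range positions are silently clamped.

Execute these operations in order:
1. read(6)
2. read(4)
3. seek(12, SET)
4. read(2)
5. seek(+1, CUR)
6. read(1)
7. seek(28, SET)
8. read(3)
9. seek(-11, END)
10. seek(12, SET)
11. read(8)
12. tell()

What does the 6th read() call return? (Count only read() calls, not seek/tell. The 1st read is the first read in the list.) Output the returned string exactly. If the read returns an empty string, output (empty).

Answer: R1WVQUCD

Derivation:
After 1 (read(6)): returned 'ELFLAK', offset=6
After 2 (read(4)): returned 'ZUOM', offset=10
After 3 (seek(12, SET)): offset=12
After 4 (read(2)): returned 'R1', offset=14
After 5 (seek(+1, CUR)): offset=15
After 6 (read(1)): returned 'V', offset=16
After 7 (seek(28, SET)): offset=28
After 8 (read(3)): returned 'VW', offset=30
After 9 (seek(-11, END)): offset=19
After 10 (seek(12, SET)): offset=12
After 11 (read(8)): returned 'R1WVQUCD', offset=20
After 12 (tell()): offset=20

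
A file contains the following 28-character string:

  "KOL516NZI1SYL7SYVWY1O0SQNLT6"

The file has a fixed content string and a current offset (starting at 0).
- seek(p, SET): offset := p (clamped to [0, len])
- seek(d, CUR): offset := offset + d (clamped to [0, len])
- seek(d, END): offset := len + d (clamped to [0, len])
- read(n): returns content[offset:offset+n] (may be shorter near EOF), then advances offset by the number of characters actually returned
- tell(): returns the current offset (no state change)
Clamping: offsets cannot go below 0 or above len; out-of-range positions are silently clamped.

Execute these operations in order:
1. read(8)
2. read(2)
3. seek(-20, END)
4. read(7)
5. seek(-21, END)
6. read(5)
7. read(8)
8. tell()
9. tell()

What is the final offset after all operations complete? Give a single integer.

Answer: 20

Derivation:
After 1 (read(8)): returned 'KOL516NZ', offset=8
After 2 (read(2)): returned 'I1', offset=10
After 3 (seek(-20, END)): offset=8
After 4 (read(7)): returned 'I1SYL7S', offset=15
After 5 (seek(-21, END)): offset=7
After 6 (read(5)): returned 'ZI1SY', offset=12
After 7 (read(8)): returned 'L7SYVWY1', offset=20
After 8 (tell()): offset=20
After 9 (tell()): offset=20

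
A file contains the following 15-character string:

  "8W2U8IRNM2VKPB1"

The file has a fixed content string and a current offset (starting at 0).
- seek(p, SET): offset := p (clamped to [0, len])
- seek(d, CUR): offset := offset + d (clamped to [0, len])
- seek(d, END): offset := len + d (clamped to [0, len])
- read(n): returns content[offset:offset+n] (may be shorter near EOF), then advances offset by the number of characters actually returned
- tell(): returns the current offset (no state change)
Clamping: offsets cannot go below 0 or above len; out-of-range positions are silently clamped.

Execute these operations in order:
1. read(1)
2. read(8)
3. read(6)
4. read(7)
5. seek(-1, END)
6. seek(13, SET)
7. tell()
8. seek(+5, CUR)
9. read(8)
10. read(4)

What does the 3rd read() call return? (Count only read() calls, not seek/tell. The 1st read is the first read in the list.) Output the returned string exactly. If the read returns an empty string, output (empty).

After 1 (read(1)): returned '8', offset=1
After 2 (read(8)): returned 'W2U8IRNM', offset=9
After 3 (read(6)): returned '2VKPB1', offset=15
After 4 (read(7)): returned '', offset=15
After 5 (seek(-1, END)): offset=14
After 6 (seek(13, SET)): offset=13
After 7 (tell()): offset=13
After 8 (seek(+5, CUR)): offset=15
After 9 (read(8)): returned '', offset=15
After 10 (read(4)): returned '', offset=15

Answer: 2VKPB1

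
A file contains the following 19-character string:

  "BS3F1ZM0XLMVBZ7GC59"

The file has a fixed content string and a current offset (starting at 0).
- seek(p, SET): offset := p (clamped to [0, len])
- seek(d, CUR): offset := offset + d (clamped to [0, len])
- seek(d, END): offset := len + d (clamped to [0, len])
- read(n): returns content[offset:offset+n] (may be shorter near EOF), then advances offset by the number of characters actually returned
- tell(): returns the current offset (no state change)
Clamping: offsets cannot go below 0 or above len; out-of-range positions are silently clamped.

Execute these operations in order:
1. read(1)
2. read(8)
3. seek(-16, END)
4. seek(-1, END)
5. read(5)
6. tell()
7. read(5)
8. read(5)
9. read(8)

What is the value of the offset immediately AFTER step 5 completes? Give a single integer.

After 1 (read(1)): returned 'B', offset=1
After 2 (read(8)): returned 'S3F1ZM0X', offset=9
After 3 (seek(-16, END)): offset=3
After 4 (seek(-1, END)): offset=18
After 5 (read(5)): returned '9', offset=19

Answer: 19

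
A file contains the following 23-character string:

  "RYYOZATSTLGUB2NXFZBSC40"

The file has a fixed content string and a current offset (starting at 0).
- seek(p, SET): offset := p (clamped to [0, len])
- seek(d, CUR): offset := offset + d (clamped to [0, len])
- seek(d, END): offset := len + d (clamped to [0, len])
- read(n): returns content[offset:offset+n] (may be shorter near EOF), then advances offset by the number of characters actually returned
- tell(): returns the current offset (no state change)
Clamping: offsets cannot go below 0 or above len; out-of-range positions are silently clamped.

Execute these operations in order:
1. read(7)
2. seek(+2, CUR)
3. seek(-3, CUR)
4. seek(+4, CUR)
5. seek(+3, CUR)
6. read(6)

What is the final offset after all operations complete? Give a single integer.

Answer: 19

Derivation:
After 1 (read(7)): returned 'RYYOZAT', offset=7
After 2 (seek(+2, CUR)): offset=9
After 3 (seek(-3, CUR)): offset=6
After 4 (seek(+4, CUR)): offset=10
After 5 (seek(+3, CUR)): offset=13
After 6 (read(6)): returned '2NXFZB', offset=19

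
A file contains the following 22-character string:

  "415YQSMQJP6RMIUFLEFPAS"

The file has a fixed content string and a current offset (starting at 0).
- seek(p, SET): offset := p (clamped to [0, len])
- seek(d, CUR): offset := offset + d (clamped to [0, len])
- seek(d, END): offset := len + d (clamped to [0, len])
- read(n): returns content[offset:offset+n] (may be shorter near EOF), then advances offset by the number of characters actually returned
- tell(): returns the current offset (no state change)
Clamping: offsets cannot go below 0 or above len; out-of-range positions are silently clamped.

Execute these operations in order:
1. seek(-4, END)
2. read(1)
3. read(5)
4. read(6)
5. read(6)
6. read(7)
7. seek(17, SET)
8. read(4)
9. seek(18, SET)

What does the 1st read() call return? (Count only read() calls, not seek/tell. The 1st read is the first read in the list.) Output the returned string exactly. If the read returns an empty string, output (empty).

After 1 (seek(-4, END)): offset=18
After 2 (read(1)): returned 'F', offset=19
After 3 (read(5)): returned 'PAS', offset=22
After 4 (read(6)): returned '', offset=22
After 5 (read(6)): returned '', offset=22
After 6 (read(7)): returned '', offset=22
After 7 (seek(17, SET)): offset=17
After 8 (read(4)): returned 'EFPA', offset=21
After 9 (seek(18, SET)): offset=18

Answer: F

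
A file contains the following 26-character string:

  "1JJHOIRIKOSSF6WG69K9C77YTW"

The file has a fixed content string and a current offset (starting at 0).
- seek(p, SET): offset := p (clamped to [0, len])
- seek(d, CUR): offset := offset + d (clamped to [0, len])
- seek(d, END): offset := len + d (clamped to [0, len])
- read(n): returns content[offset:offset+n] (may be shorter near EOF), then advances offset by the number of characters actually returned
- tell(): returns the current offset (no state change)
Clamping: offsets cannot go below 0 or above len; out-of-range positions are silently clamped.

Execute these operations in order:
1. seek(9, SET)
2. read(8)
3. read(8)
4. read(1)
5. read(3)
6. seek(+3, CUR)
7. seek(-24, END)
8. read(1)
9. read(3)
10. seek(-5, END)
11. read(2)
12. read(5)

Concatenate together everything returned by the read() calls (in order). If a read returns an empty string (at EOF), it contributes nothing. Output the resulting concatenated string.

Answer: OSSF6WG69K9C77YTWJHOI77YTW

Derivation:
After 1 (seek(9, SET)): offset=9
After 2 (read(8)): returned 'OSSF6WG6', offset=17
After 3 (read(8)): returned '9K9C77YT', offset=25
After 4 (read(1)): returned 'W', offset=26
After 5 (read(3)): returned '', offset=26
After 6 (seek(+3, CUR)): offset=26
After 7 (seek(-24, END)): offset=2
After 8 (read(1)): returned 'J', offset=3
After 9 (read(3)): returned 'HOI', offset=6
After 10 (seek(-5, END)): offset=21
After 11 (read(2)): returned '77', offset=23
After 12 (read(5)): returned 'YTW', offset=26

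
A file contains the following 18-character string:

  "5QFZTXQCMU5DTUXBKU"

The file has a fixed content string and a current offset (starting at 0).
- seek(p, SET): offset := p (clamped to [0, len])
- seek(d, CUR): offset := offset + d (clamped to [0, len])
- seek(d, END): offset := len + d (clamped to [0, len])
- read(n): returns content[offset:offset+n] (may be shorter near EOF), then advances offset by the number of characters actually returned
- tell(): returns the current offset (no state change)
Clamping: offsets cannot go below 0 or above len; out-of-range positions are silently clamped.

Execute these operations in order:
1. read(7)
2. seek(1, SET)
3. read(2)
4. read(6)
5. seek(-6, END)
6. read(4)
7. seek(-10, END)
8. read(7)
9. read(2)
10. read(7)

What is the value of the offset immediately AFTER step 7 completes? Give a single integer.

After 1 (read(7)): returned '5QFZTXQ', offset=7
After 2 (seek(1, SET)): offset=1
After 3 (read(2)): returned 'QF', offset=3
After 4 (read(6)): returned 'ZTXQCM', offset=9
After 5 (seek(-6, END)): offset=12
After 6 (read(4)): returned 'TUXB', offset=16
After 7 (seek(-10, END)): offset=8

Answer: 8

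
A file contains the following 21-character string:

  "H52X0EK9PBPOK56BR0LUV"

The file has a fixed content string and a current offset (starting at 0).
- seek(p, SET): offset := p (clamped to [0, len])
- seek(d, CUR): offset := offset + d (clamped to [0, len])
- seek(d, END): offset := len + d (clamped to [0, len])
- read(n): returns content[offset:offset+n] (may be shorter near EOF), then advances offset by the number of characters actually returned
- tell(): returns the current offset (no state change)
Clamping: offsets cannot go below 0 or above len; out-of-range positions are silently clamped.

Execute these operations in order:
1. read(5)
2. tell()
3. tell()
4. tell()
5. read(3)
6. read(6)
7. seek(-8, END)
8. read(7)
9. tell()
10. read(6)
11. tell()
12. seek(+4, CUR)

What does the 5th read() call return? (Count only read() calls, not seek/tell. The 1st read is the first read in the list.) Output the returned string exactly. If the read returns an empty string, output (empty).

Answer: V

Derivation:
After 1 (read(5)): returned 'H52X0', offset=5
After 2 (tell()): offset=5
After 3 (tell()): offset=5
After 4 (tell()): offset=5
After 5 (read(3)): returned 'EK9', offset=8
After 6 (read(6)): returned 'PBPOK5', offset=14
After 7 (seek(-8, END)): offset=13
After 8 (read(7)): returned '56BR0LU', offset=20
After 9 (tell()): offset=20
After 10 (read(6)): returned 'V', offset=21
After 11 (tell()): offset=21
After 12 (seek(+4, CUR)): offset=21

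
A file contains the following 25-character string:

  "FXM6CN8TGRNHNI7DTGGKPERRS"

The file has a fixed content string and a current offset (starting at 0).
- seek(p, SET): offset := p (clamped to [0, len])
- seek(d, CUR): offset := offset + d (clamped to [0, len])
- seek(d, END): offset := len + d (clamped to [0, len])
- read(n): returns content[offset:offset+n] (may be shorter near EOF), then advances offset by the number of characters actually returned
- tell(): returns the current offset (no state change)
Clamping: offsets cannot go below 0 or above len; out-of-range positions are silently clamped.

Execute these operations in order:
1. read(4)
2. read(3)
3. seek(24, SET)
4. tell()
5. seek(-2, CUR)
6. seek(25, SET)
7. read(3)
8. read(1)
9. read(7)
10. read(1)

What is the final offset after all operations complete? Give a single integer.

After 1 (read(4)): returned 'FXM6', offset=4
After 2 (read(3)): returned 'CN8', offset=7
After 3 (seek(24, SET)): offset=24
After 4 (tell()): offset=24
After 5 (seek(-2, CUR)): offset=22
After 6 (seek(25, SET)): offset=25
After 7 (read(3)): returned '', offset=25
After 8 (read(1)): returned '', offset=25
After 9 (read(7)): returned '', offset=25
After 10 (read(1)): returned '', offset=25

Answer: 25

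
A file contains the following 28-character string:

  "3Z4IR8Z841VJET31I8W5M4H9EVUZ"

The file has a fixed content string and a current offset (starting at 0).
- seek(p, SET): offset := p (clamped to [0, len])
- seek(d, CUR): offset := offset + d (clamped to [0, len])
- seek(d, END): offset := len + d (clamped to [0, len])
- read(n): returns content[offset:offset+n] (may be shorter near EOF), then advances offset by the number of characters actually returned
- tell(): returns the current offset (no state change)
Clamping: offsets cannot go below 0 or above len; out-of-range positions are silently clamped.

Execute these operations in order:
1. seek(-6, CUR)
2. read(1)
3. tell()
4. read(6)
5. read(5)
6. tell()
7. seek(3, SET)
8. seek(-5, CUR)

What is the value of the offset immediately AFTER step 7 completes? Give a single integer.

Answer: 3

Derivation:
After 1 (seek(-6, CUR)): offset=0
After 2 (read(1)): returned '3', offset=1
After 3 (tell()): offset=1
After 4 (read(6)): returned 'Z4IR8Z', offset=7
After 5 (read(5)): returned '841VJ', offset=12
After 6 (tell()): offset=12
After 7 (seek(3, SET)): offset=3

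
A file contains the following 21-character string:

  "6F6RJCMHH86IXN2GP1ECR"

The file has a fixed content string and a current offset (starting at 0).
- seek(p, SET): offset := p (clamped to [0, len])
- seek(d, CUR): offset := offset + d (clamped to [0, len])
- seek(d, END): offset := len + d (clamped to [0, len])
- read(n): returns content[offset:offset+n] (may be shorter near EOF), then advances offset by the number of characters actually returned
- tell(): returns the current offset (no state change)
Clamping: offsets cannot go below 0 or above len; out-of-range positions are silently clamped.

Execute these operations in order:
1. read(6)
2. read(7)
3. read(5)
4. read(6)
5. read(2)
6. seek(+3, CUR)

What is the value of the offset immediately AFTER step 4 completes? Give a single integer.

After 1 (read(6)): returned '6F6RJC', offset=6
After 2 (read(7)): returned 'MHH86IX', offset=13
After 3 (read(5)): returned 'N2GP1', offset=18
After 4 (read(6)): returned 'ECR', offset=21

Answer: 21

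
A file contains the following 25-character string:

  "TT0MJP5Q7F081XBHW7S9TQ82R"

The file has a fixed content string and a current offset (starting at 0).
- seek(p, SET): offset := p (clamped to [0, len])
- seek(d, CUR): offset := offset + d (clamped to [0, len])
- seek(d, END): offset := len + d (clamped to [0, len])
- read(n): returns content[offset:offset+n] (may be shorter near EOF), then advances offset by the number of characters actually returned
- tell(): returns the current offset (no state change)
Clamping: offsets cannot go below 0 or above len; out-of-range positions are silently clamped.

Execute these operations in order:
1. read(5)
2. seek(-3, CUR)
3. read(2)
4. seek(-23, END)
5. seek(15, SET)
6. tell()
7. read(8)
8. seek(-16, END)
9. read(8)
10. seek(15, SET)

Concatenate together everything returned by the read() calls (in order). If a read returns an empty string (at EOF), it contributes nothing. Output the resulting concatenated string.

Answer: TT0MJ0MHW7S9TQ8F081XBHW

Derivation:
After 1 (read(5)): returned 'TT0MJ', offset=5
After 2 (seek(-3, CUR)): offset=2
After 3 (read(2)): returned '0M', offset=4
After 4 (seek(-23, END)): offset=2
After 5 (seek(15, SET)): offset=15
After 6 (tell()): offset=15
After 7 (read(8)): returned 'HW7S9TQ8', offset=23
After 8 (seek(-16, END)): offset=9
After 9 (read(8)): returned 'F081XBHW', offset=17
After 10 (seek(15, SET)): offset=15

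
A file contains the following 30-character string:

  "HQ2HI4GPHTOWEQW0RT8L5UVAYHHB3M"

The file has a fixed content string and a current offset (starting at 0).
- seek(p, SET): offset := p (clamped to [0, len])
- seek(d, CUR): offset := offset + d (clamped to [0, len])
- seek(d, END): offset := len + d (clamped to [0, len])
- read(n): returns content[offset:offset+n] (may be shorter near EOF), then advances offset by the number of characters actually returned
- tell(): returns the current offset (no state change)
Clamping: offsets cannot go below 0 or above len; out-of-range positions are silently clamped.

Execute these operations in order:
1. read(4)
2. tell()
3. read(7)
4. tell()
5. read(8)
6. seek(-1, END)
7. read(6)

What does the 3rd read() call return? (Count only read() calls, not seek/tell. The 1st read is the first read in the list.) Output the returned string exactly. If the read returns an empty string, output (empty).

Answer: WEQW0RT8

Derivation:
After 1 (read(4)): returned 'HQ2H', offset=4
After 2 (tell()): offset=4
After 3 (read(7)): returned 'I4GPHTO', offset=11
After 4 (tell()): offset=11
After 5 (read(8)): returned 'WEQW0RT8', offset=19
After 6 (seek(-1, END)): offset=29
After 7 (read(6)): returned 'M', offset=30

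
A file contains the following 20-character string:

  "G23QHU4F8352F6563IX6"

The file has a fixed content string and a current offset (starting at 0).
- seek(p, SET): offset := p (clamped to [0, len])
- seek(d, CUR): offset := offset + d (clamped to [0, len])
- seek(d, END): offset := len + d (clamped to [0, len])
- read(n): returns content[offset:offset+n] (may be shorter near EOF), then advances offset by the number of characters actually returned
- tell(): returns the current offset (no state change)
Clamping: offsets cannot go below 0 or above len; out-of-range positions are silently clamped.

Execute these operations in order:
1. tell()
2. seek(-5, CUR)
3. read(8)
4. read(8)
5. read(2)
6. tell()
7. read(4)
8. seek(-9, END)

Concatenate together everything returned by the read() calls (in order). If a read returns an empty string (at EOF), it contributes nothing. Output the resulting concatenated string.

After 1 (tell()): offset=0
After 2 (seek(-5, CUR)): offset=0
After 3 (read(8)): returned 'G23QHU4F', offset=8
After 4 (read(8)): returned '8352F656', offset=16
After 5 (read(2)): returned '3I', offset=18
After 6 (tell()): offset=18
After 7 (read(4)): returned 'X6', offset=20
After 8 (seek(-9, END)): offset=11

Answer: G23QHU4F8352F6563IX6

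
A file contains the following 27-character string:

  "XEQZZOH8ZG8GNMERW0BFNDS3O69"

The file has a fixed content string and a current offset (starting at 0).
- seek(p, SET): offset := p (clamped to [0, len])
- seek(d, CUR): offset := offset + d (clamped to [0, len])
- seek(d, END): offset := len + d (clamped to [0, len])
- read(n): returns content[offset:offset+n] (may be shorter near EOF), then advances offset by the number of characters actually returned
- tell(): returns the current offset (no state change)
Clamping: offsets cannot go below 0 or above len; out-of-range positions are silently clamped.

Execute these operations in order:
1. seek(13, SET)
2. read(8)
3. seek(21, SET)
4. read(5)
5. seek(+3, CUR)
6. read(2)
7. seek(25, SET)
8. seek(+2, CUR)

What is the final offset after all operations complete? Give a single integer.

After 1 (seek(13, SET)): offset=13
After 2 (read(8)): returned 'MERW0BFN', offset=21
After 3 (seek(21, SET)): offset=21
After 4 (read(5)): returned 'DS3O6', offset=26
After 5 (seek(+3, CUR)): offset=27
After 6 (read(2)): returned '', offset=27
After 7 (seek(25, SET)): offset=25
After 8 (seek(+2, CUR)): offset=27

Answer: 27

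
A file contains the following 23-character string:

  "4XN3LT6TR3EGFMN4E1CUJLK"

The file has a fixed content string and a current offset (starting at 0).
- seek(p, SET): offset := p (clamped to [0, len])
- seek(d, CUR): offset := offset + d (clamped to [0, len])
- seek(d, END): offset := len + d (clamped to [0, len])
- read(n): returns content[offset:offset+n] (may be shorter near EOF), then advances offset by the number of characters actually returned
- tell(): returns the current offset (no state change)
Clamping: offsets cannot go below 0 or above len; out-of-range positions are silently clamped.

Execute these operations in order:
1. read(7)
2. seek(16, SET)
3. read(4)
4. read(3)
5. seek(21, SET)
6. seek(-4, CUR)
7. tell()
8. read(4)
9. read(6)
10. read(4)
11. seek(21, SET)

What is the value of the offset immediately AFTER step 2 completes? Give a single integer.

Answer: 16

Derivation:
After 1 (read(7)): returned '4XN3LT6', offset=7
After 2 (seek(16, SET)): offset=16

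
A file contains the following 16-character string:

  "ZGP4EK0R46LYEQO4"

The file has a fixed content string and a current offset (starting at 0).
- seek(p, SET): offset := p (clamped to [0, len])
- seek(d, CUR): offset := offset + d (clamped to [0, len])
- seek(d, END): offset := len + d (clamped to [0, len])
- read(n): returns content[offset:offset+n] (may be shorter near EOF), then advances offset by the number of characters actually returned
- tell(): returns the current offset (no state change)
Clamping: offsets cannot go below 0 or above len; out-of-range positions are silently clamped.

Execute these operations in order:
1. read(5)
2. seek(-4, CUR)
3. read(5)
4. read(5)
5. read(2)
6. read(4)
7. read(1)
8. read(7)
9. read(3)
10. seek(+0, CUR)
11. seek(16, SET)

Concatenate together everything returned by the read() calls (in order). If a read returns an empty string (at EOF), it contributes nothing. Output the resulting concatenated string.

After 1 (read(5)): returned 'ZGP4E', offset=5
After 2 (seek(-4, CUR)): offset=1
After 3 (read(5)): returned 'GP4EK', offset=6
After 4 (read(5)): returned '0R46L', offset=11
After 5 (read(2)): returned 'YE', offset=13
After 6 (read(4)): returned 'QO4', offset=16
After 7 (read(1)): returned '', offset=16
After 8 (read(7)): returned '', offset=16
After 9 (read(3)): returned '', offset=16
After 10 (seek(+0, CUR)): offset=16
After 11 (seek(16, SET)): offset=16

Answer: ZGP4EGP4EK0R46LYEQO4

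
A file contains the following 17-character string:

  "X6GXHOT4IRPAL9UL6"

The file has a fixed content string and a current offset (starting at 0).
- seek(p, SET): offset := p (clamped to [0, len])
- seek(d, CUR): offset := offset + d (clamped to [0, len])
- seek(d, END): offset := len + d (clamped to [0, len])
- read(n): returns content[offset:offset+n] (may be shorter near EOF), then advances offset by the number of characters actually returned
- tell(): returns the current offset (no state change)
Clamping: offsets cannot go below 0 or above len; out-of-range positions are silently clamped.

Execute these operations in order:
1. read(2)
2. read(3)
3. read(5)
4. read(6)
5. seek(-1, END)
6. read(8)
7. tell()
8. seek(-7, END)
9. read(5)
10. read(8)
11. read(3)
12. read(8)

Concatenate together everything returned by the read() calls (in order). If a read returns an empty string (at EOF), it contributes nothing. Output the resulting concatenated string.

Answer: X6GXHOT4IRPAL9UL6PAL9UL6

Derivation:
After 1 (read(2)): returned 'X6', offset=2
After 2 (read(3)): returned 'GXH', offset=5
After 3 (read(5)): returned 'OT4IR', offset=10
After 4 (read(6)): returned 'PAL9UL', offset=16
After 5 (seek(-1, END)): offset=16
After 6 (read(8)): returned '6', offset=17
After 7 (tell()): offset=17
After 8 (seek(-7, END)): offset=10
After 9 (read(5)): returned 'PAL9U', offset=15
After 10 (read(8)): returned 'L6', offset=17
After 11 (read(3)): returned '', offset=17
After 12 (read(8)): returned '', offset=17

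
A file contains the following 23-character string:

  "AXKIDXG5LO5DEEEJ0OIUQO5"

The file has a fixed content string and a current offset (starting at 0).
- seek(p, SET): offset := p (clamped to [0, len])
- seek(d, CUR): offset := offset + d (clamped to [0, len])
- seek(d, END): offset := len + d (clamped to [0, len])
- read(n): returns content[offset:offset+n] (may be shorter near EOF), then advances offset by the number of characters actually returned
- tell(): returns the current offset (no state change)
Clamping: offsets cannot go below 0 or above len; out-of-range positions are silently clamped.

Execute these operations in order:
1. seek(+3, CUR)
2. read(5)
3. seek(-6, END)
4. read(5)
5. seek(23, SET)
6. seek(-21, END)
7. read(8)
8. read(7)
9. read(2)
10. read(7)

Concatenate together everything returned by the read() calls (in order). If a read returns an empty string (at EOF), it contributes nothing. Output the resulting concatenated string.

Answer: IDXG5OIUQOKIDXG5LO5DEEEJ0OIUQO5

Derivation:
After 1 (seek(+3, CUR)): offset=3
After 2 (read(5)): returned 'IDXG5', offset=8
After 3 (seek(-6, END)): offset=17
After 4 (read(5)): returned 'OIUQO', offset=22
After 5 (seek(23, SET)): offset=23
After 6 (seek(-21, END)): offset=2
After 7 (read(8)): returned 'KIDXG5LO', offset=10
After 8 (read(7)): returned '5DEEEJ0', offset=17
After 9 (read(2)): returned 'OI', offset=19
After 10 (read(7)): returned 'UQO5', offset=23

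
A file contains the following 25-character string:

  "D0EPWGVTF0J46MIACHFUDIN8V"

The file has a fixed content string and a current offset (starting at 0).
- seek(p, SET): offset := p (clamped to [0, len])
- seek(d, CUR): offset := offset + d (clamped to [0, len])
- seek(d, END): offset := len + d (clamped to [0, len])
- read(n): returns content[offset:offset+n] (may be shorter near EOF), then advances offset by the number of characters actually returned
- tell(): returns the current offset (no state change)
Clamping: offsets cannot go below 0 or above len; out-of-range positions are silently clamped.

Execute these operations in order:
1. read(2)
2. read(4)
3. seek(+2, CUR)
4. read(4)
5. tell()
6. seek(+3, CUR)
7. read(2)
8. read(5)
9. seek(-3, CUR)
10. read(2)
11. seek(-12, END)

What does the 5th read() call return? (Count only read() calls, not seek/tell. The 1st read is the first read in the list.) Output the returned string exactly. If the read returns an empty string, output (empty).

Answer: HFUDI

Derivation:
After 1 (read(2)): returned 'D0', offset=2
After 2 (read(4)): returned 'EPWG', offset=6
After 3 (seek(+2, CUR)): offset=8
After 4 (read(4)): returned 'F0J4', offset=12
After 5 (tell()): offset=12
After 6 (seek(+3, CUR)): offset=15
After 7 (read(2)): returned 'AC', offset=17
After 8 (read(5)): returned 'HFUDI', offset=22
After 9 (seek(-3, CUR)): offset=19
After 10 (read(2)): returned 'UD', offset=21
After 11 (seek(-12, END)): offset=13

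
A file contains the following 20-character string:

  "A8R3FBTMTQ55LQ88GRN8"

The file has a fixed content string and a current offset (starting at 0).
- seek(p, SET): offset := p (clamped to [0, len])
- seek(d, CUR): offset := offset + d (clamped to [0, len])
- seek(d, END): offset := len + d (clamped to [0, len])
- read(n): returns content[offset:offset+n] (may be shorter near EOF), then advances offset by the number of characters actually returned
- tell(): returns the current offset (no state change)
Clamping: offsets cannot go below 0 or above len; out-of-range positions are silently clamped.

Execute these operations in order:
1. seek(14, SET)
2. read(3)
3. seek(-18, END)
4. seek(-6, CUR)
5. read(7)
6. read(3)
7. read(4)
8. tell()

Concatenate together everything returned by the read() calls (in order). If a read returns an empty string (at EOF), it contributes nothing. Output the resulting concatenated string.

After 1 (seek(14, SET)): offset=14
After 2 (read(3)): returned '88G', offset=17
After 3 (seek(-18, END)): offset=2
After 4 (seek(-6, CUR)): offset=0
After 5 (read(7)): returned 'A8R3FBT', offset=7
After 6 (read(3)): returned 'MTQ', offset=10
After 7 (read(4)): returned '55LQ', offset=14
After 8 (tell()): offset=14

Answer: 88GA8R3FBTMTQ55LQ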